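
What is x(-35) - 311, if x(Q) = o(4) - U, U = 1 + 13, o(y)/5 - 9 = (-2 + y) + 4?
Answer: -250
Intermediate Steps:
o(y) = 55 + 5*y (o(y) = 45 + 5*((-2 + y) + 4) = 45 + 5*(2 + y) = 45 + (10 + 5*y) = 55 + 5*y)
U = 14
x(Q) = 61 (x(Q) = (55 + 5*4) - 1*14 = (55 + 20) - 14 = 75 - 14 = 61)
x(-35) - 311 = 61 - 311 = -250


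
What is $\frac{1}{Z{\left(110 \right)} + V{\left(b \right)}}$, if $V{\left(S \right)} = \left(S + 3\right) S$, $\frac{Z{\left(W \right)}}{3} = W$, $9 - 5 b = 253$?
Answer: $\frac{25}{64126} \approx 0.00038986$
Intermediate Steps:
$b = - \frac{244}{5}$ ($b = \frac{9}{5} - \frac{253}{5} = - \frac{244}{5} \approx -48.8$)
$Z{\left(W \right)} = 3 W$
$V{\left(S \right)} = S \left(3 + S\right)$ ($V{\left(S \right)} = \left(3 + S\right) S = S \left(3 + S\right)$)
$\frac{1}{Z{\left(110 \right)} + V{\left(b \right)}} = \frac{1}{3 \cdot 110 - \frac{244 \left(3 - \frac{244}{5}\right)}{5}} = \frac{1}{330 - - \frac{55876}{25}} = \frac{1}{330 + \frac{55876}{25}} = \frac{1}{\frac{64126}{25}} = \frac{25}{64126}$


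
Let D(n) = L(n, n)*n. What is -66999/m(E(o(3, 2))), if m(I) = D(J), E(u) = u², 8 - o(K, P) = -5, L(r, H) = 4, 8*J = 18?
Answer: -22333/3 ≈ -7444.3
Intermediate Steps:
J = 9/4 (J = (⅛)*18 = 9/4 ≈ 2.2500)
o(K, P) = 13 (o(K, P) = 8 - 1*(-5) = 8 + 5 = 13)
D(n) = 4*n
m(I) = 9 (m(I) = 4*(9/4) = 9)
-66999/m(E(o(3, 2))) = -66999/9 = -66999*⅑ = -22333/3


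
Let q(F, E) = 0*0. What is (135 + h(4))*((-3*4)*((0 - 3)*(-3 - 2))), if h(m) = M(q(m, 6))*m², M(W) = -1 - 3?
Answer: -12780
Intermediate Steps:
q(F, E) = 0
M(W) = -4
h(m) = -4*m²
(135 + h(4))*((-3*4)*((0 - 3)*(-3 - 2))) = (135 - 4*4²)*((-3*4)*((0 - 3)*(-3 - 2))) = (135 - 4*16)*(-(-36)*(-5)) = (135 - 64)*(-12*15) = 71*(-180) = -12780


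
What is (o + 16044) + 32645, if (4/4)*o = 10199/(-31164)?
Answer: 216761971/4452 ≈ 48689.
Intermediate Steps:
o = -1457/4452 (o = 10199/(-31164) = 10199*(-1/31164) = -1457/4452 ≈ -0.32727)
(o + 16044) + 32645 = (-1457/4452 + 16044) + 32645 = 71426431/4452 + 32645 = 216761971/4452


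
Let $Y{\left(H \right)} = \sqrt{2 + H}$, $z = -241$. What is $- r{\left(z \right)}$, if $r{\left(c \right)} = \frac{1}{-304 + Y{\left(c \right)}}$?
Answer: $\frac{304}{92655} + \frac{i \sqrt{239}}{92655} \approx 0.003281 + 0.00016685 i$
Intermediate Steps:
$r{\left(c \right)} = \frac{1}{-304 + \sqrt{2 + c}}$
$- r{\left(z \right)} = - \frac{1}{-304 + \sqrt{2 - 241}} = - \frac{1}{-304 + \sqrt{-239}} = - \frac{1}{-304 + i \sqrt{239}}$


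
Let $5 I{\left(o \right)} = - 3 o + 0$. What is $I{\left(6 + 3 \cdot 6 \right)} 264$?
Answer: $- \frac{19008}{5} \approx -3801.6$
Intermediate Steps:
$I{\left(o \right)} = - \frac{3 o}{5}$ ($I{\left(o \right)} = \frac{- 3 o + 0}{5} = \frac{\left(-3\right) o}{5} = - \frac{3 o}{5}$)
$I{\left(6 + 3 \cdot 6 \right)} 264 = - \frac{3 \left(6 + 3 \cdot 6\right)}{5} \cdot 264 = - \frac{3 \left(6 + 18\right)}{5} \cdot 264 = \left(- \frac{3}{5}\right) 24 \cdot 264 = \left(- \frac{72}{5}\right) 264 = - \frac{19008}{5}$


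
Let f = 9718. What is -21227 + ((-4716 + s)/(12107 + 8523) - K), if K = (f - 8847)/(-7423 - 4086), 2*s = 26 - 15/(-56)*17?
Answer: -564477419966149/26592235040 ≈ -21227.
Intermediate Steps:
s = 1711/112 (s = (26 - 15/(-56)*17)/2 = (26 - 15*(-1/56)*17)/2 = (26 + (15/56)*17)/2 = (26 + 255/56)/2 = (½)*(1711/56) = 1711/112 ≈ 15.277)
K = -871/11509 (K = (9718 - 8847)/(-7423 - 4086) = 871/(-11509) = 871*(-1/11509) = -871/11509 ≈ -0.075680)
-21227 + ((-4716 + s)/(12107 + 8523) - K) = -21227 + ((-4716 + 1711/112)/(12107 + 8523) - 1*(-871/11509)) = -21227 + (-526481/112/20630 + 871/11509) = -21227 + (-526481/112*1/20630 + 871/11509) = -21227 + (-526481/2310560 + 871/11509) = -21227 - 4046772069/26592235040 = -564477419966149/26592235040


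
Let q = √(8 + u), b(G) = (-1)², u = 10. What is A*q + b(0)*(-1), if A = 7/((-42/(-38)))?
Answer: -1 + 19*√2 ≈ 25.870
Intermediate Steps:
b(G) = 1
q = 3*√2 (q = √(8 + 10) = √18 = 3*√2 ≈ 4.2426)
A = 19/3 (A = 7/((-42*(-1/38))) = 7/(21/19) = 7*(19/21) = 19/3 ≈ 6.3333)
A*q + b(0)*(-1) = 19*(3*√2)/3 + 1*(-1) = 19*√2 - 1 = -1 + 19*√2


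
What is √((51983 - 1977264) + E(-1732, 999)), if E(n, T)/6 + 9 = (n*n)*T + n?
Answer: √17979009329 ≈ 1.3409e+5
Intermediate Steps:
E(n, T) = -54 + 6*n + 6*T*n² (E(n, T) = -54 + 6*((n*n)*T + n) = -54 + 6*(n²*T + n) = -54 + 6*(T*n² + n) = -54 + 6*(n + T*n²) = -54 + (6*n + 6*T*n²) = -54 + 6*n + 6*T*n²)
√((51983 - 1977264) + E(-1732, 999)) = √((51983 - 1977264) + (-54 + 6*(-1732) + 6*999*(-1732)²)) = √(-1925281 + (-54 - 10392 + 6*999*2999824)) = √(-1925281 + (-54 - 10392 + 17980945056)) = √(-1925281 + 17980934610) = √17979009329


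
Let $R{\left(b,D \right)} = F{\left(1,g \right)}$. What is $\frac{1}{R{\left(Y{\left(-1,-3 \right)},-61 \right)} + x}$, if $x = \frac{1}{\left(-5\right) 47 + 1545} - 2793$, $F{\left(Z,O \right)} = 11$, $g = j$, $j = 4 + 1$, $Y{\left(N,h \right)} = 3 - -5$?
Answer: $- \frac{1310}{3644419} \approx -0.00035945$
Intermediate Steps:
$Y{\left(N,h \right)} = 8$ ($Y{\left(N,h \right)} = 3 + 5 = 8$)
$j = 5$
$g = 5$
$R{\left(b,D \right)} = 11$
$x = - \frac{3658829}{1310}$ ($x = \frac{1}{-235 + 1545} - 2793 = \frac{1}{1310} - 2793 = - \frac{3658829}{1310} \approx -2793.0$)
$\frac{1}{R{\left(Y{\left(-1,-3 \right)},-61 \right)} + x} = \frac{1}{11 - \frac{3658829}{1310}} = \frac{1}{- \frac{3644419}{1310}} = - \frac{1310}{3644419}$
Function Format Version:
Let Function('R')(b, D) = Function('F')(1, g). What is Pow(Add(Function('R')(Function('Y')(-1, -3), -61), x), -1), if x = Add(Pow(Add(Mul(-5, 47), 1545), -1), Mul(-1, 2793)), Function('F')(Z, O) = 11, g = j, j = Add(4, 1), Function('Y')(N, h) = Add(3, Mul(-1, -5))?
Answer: Rational(-1310, 3644419) ≈ -0.00035945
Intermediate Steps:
Function('Y')(N, h) = 8 (Function('Y')(N, h) = Add(3, 5) = 8)
j = 5
g = 5
Function('R')(b, D) = 11
x = Rational(-3658829, 1310) (x = Add(Pow(Add(-235, 1545), -1), -2793) = Add(Pow(1310, -1), -2793) = Add(Rational(1, 1310), -2793) = Rational(-3658829, 1310) ≈ -2793.0)
Pow(Add(Function('R')(Function('Y')(-1, -3), -61), x), -1) = Pow(Add(11, Rational(-3658829, 1310)), -1) = Pow(Rational(-3644419, 1310), -1) = Rational(-1310, 3644419)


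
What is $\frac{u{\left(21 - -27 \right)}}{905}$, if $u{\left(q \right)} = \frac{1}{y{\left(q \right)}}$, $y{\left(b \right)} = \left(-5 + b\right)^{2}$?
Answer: $\frac{1}{1673345} \approx 5.9761 \cdot 10^{-7}$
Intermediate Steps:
$u{\left(q \right)} = \frac{1}{\left(-5 + q\right)^{2}}$
$\frac{u{\left(21 - -27 \right)}}{905} = \frac{1}{\left(-5 + \left(21 - -27\right)\right)^{2} \cdot 905} = \frac{1}{\left(-5 + \left(21 + 27\right)\right)^{2}} \cdot \frac{1}{905} = \frac{1}{\left(-5 + 48\right)^{2}} \cdot \frac{1}{905} = \frac{1}{1849} \cdot \frac{1}{905} = \frac{1}{1673345}$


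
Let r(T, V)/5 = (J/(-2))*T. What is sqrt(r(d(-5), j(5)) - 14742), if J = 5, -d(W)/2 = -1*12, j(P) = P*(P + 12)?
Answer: I*sqrt(15042) ≈ 122.65*I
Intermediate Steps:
j(P) = P*(12 + P)
d(W) = 24 (d(W) = -(-2)*12 = -2*(-12) = 24)
r(T, V) = -25*T/2 (r(T, V) = 5*((5/(-2))*T) = 5*((5*(-1/2))*T) = 5*(-5*T/2) = -25*T/2)
sqrt(r(d(-5), j(5)) - 14742) = sqrt(-25/2*24 - 14742) = sqrt(-300 - 14742) = sqrt(-15042) = I*sqrt(15042)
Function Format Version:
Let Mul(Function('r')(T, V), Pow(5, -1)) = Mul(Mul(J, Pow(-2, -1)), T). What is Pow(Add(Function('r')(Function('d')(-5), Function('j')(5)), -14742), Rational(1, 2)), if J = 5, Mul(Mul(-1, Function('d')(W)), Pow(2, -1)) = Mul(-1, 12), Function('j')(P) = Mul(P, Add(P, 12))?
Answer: Mul(I, Pow(15042, Rational(1, 2))) ≈ Mul(122.65, I)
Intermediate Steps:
Function('j')(P) = Mul(P, Add(12, P))
Function('d')(W) = 24 (Function('d')(W) = Mul(-2, Mul(-1, 12)) = Mul(-2, -12) = 24)
Function('r')(T, V) = Mul(Rational(-25, 2), T) (Function('r')(T, V) = Mul(5, Mul(Mul(5, Pow(-2, -1)), T)) = Mul(5, Mul(Mul(5, Rational(-1, 2)), T)) = Mul(5, Mul(Rational(-5, 2), T)) = Mul(Rational(-25, 2), T))
Pow(Add(Function('r')(Function('d')(-5), Function('j')(5)), -14742), Rational(1, 2)) = Pow(Add(Mul(Rational(-25, 2), 24), -14742), Rational(1, 2)) = Pow(Add(-300, -14742), Rational(1, 2)) = Pow(-15042, Rational(1, 2)) = Mul(I, Pow(15042, Rational(1, 2)))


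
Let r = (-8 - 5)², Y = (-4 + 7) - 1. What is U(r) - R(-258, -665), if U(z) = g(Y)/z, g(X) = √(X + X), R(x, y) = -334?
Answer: 56448/169 ≈ 334.01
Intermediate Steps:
Y = 2 (Y = 3 - 1 = 2)
g(X) = √2*√X (g(X) = √(2*X) = √2*√X)
r = 169 (r = (-13)² = 169)
U(z) = 2/z (U(z) = (√2*√2)/z = 2/z)
U(r) - R(-258, -665) = 2/169 - 1*(-334) = 2*(1/169) + 334 = 2/169 + 334 = 56448/169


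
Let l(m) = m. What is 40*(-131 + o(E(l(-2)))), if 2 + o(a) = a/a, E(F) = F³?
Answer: -5280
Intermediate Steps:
o(a) = -1 (o(a) = -2 + a/a = -2 + 1 = -1)
40*(-131 + o(E(l(-2)))) = 40*(-131 - 1) = 40*(-132) = -5280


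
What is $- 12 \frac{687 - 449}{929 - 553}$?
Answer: $- \frac{357}{47} \approx -7.5957$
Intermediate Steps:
$- 12 \frac{687 - 449}{929 - 553} = - 12 \cdot \frac{238}{376} = - 12 \cdot 238 \cdot \frac{1}{376} = \left(-12\right) \frac{119}{188} = - \frac{357}{47}$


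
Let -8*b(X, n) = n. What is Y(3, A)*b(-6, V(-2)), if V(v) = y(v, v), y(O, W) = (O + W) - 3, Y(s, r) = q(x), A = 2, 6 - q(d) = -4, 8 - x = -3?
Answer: 35/4 ≈ 8.7500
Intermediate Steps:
x = 11 (x = 8 - 1*(-3) = 8 + 3 = 11)
q(d) = 10 (q(d) = 6 - 1*(-4) = 6 + 4 = 10)
Y(s, r) = 10
y(O, W) = -3 + O + W
V(v) = -3 + 2*v (V(v) = -3 + v + v = -3 + 2*v)
b(X, n) = -n/8
Y(3, A)*b(-6, V(-2)) = 10*(-(-3 + 2*(-2))/8) = 10*(-(-3 - 4)/8) = 10*(-⅛*(-7)) = 10*(7/8) = 35/4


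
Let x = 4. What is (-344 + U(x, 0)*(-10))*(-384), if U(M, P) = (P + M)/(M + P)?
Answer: 135936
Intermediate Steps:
U(M, P) = 1 (U(M, P) = (M + P)/(M + P) = 1)
(-344 + U(x, 0)*(-10))*(-384) = (-344 + 1*(-10))*(-384) = (-344 - 10)*(-384) = -354*(-384) = 135936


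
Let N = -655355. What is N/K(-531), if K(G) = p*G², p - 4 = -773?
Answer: 655355/216828009 ≈ 0.0030225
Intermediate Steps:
p = -769 (p = 4 - 773 = -769)
K(G) = -769*G²
N/K(-531) = -655355/((-769*(-531)²)) = -655355/((-769*281961)) = -655355/(-216828009) = -655355*(-1/216828009) = 655355/216828009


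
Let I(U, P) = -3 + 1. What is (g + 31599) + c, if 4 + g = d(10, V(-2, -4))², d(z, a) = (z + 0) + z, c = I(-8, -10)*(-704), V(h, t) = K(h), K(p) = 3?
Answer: 33403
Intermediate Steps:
V(h, t) = 3
I(U, P) = -2
c = 1408 (c = -2*(-704) = 1408)
d(z, a) = 2*z (d(z, a) = z + z = 2*z)
g = 396 (g = -4 + (2*10)² = -4 + 20² = -4 + 400 = 396)
(g + 31599) + c = (396 + 31599) + 1408 = 31995 + 1408 = 33403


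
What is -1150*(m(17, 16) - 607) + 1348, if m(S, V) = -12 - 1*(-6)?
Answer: 706298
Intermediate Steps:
m(S, V) = -6 (m(S, V) = -12 + 6 = -6)
-1150*(m(17, 16) - 607) + 1348 = -1150*(-6 - 607) + 1348 = -1150*(-613) + 1348 = 704950 + 1348 = 706298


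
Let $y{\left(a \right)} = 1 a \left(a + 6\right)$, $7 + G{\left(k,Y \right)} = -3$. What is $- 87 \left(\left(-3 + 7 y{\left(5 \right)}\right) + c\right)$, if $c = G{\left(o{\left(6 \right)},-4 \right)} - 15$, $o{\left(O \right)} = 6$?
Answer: $-31059$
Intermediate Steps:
$G{\left(k,Y \right)} = -10$ ($G{\left(k,Y \right)} = -7 - 3 = -10$)
$y{\left(a \right)} = a \left(6 + a\right)$
$c = -25$ ($c = -10 - 15 = -25$)
$- 87 \left(\left(-3 + 7 y{\left(5 \right)}\right) + c\right) = - 87 \left(\left(-3 + 7 \cdot 5 \left(6 + 5\right)\right) - 25\right) = - 87 \left(\left(-3 + 7 \cdot 5 \cdot 11\right) - 25\right) = - 87 \left(\left(-3 + 7 \cdot 55\right) - 25\right) = - 87 \left(\left(-3 + 385\right) - 25\right) = - 87 \left(382 - 25\right) = \left(-87\right) 357 = -31059$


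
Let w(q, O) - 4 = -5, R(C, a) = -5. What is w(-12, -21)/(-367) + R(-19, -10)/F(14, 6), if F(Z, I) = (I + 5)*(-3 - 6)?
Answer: 1934/36333 ≈ 0.053230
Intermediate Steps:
F(Z, I) = -45 - 9*I (F(Z, I) = (5 + I)*(-9) = -45 - 9*I)
w(q, O) = -1 (w(q, O) = 4 - 5 = -1)
w(-12, -21)/(-367) + R(-19, -10)/F(14, 6) = -1/(-367) - 5/(-45 - 9*6) = -1*(-1/367) - 5/(-45 - 54) = 1/367 - 5/(-99) = 1/367 - 5*(-1/99) = 1/367 + 5/99 = 1934/36333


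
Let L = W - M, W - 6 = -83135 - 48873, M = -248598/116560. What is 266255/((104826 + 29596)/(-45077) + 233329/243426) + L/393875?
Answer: -6096858559823397908073689/46335861773508215000 ≈ -1.3158e+5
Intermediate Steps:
M = -124299/58280 (M = -248598*1/116560 = -124299/58280 ≈ -2.1328)
W = -132002 (W = 6 + (-83135 - 48873) = 6 - 132008 = -132002)
L = -7692952261/58280 (L = -132002 - 1*(-124299/58280) = -132002 + 124299/58280 = -7692952261/58280 ≈ -1.3200e+5)
266255/((104826 + 29596)/(-45077) + 233329/243426) + L/393875 = 266255/((104826 + 29596)/(-45077) + 233329/243426) - 7692952261/58280/393875 = 266255/(134422*(-1/45077) + 233329*(1/243426)) - 7692952261/58280*1/393875 = 266255/(-134422/45077 + 233329/243426) - 7692952261/22955035000 = 266255/(-22204038439/10972913802) - 7692952261/22955035000 = 266255*(-10972913802/22204038439) - 7692952261/22955035000 = -265599378577410/2018548949 - 7692952261/22955035000 = -6096858559823397908073689/46335861773508215000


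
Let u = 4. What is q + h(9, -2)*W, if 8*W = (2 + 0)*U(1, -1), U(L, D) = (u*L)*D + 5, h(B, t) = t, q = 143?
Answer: 285/2 ≈ 142.50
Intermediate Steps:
U(L, D) = 5 + 4*D*L (U(L, D) = (4*L)*D + 5 = 4*D*L + 5 = 5 + 4*D*L)
W = ¼ (W = ((2 + 0)*(5 + 4*(-1)*1))/8 = (2*(5 - 4))/8 = (2*1)/8 = (⅛)*2 = ¼ ≈ 0.25000)
q + h(9, -2)*W = 143 - 2*¼ = 143 - ½ = 285/2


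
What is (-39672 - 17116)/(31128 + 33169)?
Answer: -56788/64297 ≈ -0.88321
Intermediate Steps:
(-39672 - 17116)/(31128 + 33169) = -56788/64297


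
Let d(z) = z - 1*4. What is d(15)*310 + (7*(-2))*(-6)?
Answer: 3494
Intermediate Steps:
d(z) = -4 + z (d(z) = z - 4 = -4 + z)
d(15)*310 + (7*(-2))*(-6) = (-4 + 15)*310 + (7*(-2))*(-6) = 11*310 - 14*(-6) = 3410 + 84 = 3494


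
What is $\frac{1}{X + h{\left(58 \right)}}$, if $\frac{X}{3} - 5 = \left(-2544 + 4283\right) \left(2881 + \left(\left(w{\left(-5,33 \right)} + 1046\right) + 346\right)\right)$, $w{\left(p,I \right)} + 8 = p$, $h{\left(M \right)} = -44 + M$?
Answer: $\frac{1}{22224449} \approx 4.4995 \cdot 10^{-8}$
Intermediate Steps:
$w{\left(p,I \right)} = -8 + p$
$X = 22224435$ ($X = 15 + 3 \left(-2544 + 4283\right) \left(2881 + \left(\left(\left(-8 - 5\right) + 1046\right) + 346\right)\right) = 15 + 3 \cdot 1739 \left(2881 + \left(\left(-13 + 1046\right) + 346\right)\right) = 15 + 3 \cdot 1739 \left(2881 + \left(1033 + 346\right)\right) = 15 + 3 \cdot 1739 \left(2881 + 1379\right) = 15 + 3 \cdot 1739 \cdot 4260 = 15 + 3 \cdot 7408140 = 15 + 22224420 = 22224435$)
$\frac{1}{X + h{\left(58 \right)}} = \frac{1}{22224435 + \left(-44 + 58\right)} = \frac{1}{22224435 + 14} = \frac{1}{22224449}$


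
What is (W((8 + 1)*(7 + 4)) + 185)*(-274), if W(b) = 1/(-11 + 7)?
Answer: -101243/2 ≈ -50622.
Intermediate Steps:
W(b) = -¼ (W(b) = 1/(-4) = -¼)
(W((8 + 1)*(7 + 4)) + 185)*(-274) = (-¼ + 185)*(-274) = (739/4)*(-274) = -101243/2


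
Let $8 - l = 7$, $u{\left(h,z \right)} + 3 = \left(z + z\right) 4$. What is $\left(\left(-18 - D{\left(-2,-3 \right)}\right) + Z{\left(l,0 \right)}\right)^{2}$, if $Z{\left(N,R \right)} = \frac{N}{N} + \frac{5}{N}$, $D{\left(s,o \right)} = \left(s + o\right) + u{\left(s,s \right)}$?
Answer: $144$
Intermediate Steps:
$u{\left(h,z \right)} = -3 + 8 z$ ($u{\left(h,z \right)} = -3 + \left(z + z\right) 4 = -3 + 2 z 4 = -3 + 8 z$)
$D{\left(s,o \right)} = -3 + o + 9 s$ ($D{\left(s,o \right)} = \left(s + o\right) + \left(-3 + 8 s\right) = \left(o + s\right) + \left(-3 + 8 s\right) = -3 + o + 9 s$)
$l = 1$ ($l = 8 - 7 = 1$)
$Z{\left(N,R \right)} = 1 + \frac{5}{N}$
$\left(\left(-18 - D{\left(-2,-3 \right)}\right) + Z{\left(l,0 \right)}\right)^{2} = \left(\left(-18 - \left(-3 - 3 + 9 \left(-2\right)\right)\right) + \frac{5 + 1}{1}\right)^{2} = \left(\left(-18 - \left(-3 - 3 - 18\right)\right) + 1 \cdot 6\right)^{2} = \left(\left(-18 - -24\right) + 6\right)^{2} = \left(\left(-18 + 24\right) + 6\right)^{2} = \left(6 + 6\right)^{2} = 12^{2} = 144$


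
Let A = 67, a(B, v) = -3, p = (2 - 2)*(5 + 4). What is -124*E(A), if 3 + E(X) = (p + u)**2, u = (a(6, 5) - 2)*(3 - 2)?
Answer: -2728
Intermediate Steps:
p = 0 (p = 0*9 = 0)
u = -5 (u = (-3 - 2)*(3 - 2) = -5*1 = -5)
E(X) = 22 (E(X) = -3 + (0 - 5)**2 = -3 + (-5)**2 = -3 + 25 = 22)
-124*E(A) = -124*22 = -2728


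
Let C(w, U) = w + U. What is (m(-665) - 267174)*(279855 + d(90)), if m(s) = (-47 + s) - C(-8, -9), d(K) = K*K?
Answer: -77134217895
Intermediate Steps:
d(K) = K²
C(w, U) = U + w
m(s) = -30 + s (m(s) = (-47 + s) - (-9 - 8) = (-47 + s) - 1*(-17) = (-47 + s) + 17 = -30 + s)
(m(-665) - 267174)*(279855 + d(90)) = ((-30 - 665) - 267174)*(279855 + 90²) = (-695 - 267174)*(279855 + 8100) = -267869*287955 = -77134217895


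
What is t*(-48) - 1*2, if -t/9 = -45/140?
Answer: -986/7 ≈ -140.86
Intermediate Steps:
t = 81/28 (t = -(-405)/140 = -9*(-9/28) = 81/28 ≈ 2.8929)
t*(-48) - 1*2 = (81/28)*(-48) - 1*2 = -972/7 - 2 = -986/7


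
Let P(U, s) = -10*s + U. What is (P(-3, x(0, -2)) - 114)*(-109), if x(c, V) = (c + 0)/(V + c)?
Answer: 12753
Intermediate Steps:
x(c, V) = c/(V + c)
P(U, s) = U - 10*s
(P(-3, x(0, -2)) - 114)*(-109) = ((-3 - 0/(-2 + 0)) - 114)*(-109) = ((-3 - 0/(-2)) - 114)*(-109) = ((-3 - 0*(-1)/2) - 114)*(-109) = ((-3 - 10*0) - 114)*(-109) = ((-3 + 0) - 114)*(-109) = (-3 - 114)*(-109) = -117*(-109) = 12753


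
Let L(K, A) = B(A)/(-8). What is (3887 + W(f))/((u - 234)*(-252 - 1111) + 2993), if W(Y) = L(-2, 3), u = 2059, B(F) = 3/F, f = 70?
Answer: -31095/19875856 ≈ -0.0015645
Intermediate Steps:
L(K, A) = -3/(8*A) (L(K, A) = (3/A)/(-8) = (3/A)*(-⅛) = -3/(8*A))
W(Y) = -⅛ (W(Y) = -3/8/3 = -3/8*⅓ = -⅛)
(3887 + W(f))/((u - 234)*(-252 - 1111) + 2993) = (3887 - ⅛)/((2059 - 234)*(-252 - 1111) + 2993) = 31095/(8*(1825*(-1363) + 2993)) = 31095/(8*(-2487475 + 2993)) = (31095/8)/(-2484482) = (31095/8)*(-1/2484482) = -31095/19875856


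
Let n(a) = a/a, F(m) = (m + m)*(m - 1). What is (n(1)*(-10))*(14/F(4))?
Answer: -35/6 ≈ -5.8333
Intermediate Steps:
F(m) = 2*m*(-1 + m) (F(m) = (2*m)*(-1 + m) = 2*m*(-1 + m))
n(a) = 1
(n(1)*(-10))*(14/F(4)) = (1*(-10))*(14/((2*4*(-1 + 4)))) = -140/(2*4*3) = -140/24 = -10*7/12 = -35/6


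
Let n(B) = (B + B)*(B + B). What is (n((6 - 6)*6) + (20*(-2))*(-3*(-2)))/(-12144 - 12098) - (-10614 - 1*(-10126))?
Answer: 5915168/12121 ≈ 488.01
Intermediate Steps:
n(B) = 4*B² (n(B) = (2*B)*(2*B) = 4*B²)
(n((6 - 6)*6) + (20*(-2))*(-3*(-2)))/(-12144 - 12098) - (-10614 - 1*(-10126)) = (4*((6 - 6)*6)² + (20*(-2))*(-3*(-2)))/(-12144 - 12098) - (-10614 - 1*(-10126)) = (4*(0*6)² - 40*6)/(-24242) - (-10614 + 10126) = (4*0² - 240)*(-1/24242) - 1*(-488) = (4*0 - 240)*(-1/24242) + 488 = (0 - 240)*(-1/24242) + 488 = -240*(-1/24242) + 488 = 120/12121 + 488 = 5915168/12121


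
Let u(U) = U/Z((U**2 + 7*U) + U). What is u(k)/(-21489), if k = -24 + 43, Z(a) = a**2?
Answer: -1/297644139 ≈ -3.3597e-9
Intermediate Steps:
k = 19
u(U) = U/(U**2 + 8*U)**2 (u(U) = U/(((U**2 + 7*U) + U)**2) = U/((U**2 + 8*U)**2) = U/(U**2 + 8*U)**2)
u(k)/(-21489) = (1/(19*(8 + 19)**2))/(-21489) = ((1/19)/27**2)*(-1/21489) = ((1/19)*(1/729))*(-1/21489) = (1/13851)*(-1/21489) = -1/297644139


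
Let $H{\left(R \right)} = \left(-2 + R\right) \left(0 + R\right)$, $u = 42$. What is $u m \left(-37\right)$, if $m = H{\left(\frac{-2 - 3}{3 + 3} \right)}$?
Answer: $- \frac{22015}{6} \approx -3669.2$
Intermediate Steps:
$H{\left(R \right)} = R \left(-2 + R\right)$ ($H{\left(R \right)} = \left(-2 + R\right) R = R \left(-2 + R\right)$)
$m = \frac{85}{36}$ ($m = \frac{-2 - 3}{3 + 3} \left(-2 + \frac{-2 - 3}{3 + 3}\right) = - \frac{5}{6} \left(-2 - \frac{5}{6}\right) = \left(-5\right) \frac{1}{6} \left(-2 - \frac{5}{6}\right) = - \frac{5 \left(-2 - \frac{5}{6}\right)}{6} = \left(- \frac{5}{6}\right) \left(- \frac{17}{6}\right) = \frac{85}{36} \approx 2.3611$)
$u m \left(-37\right) = 42 \cdot \frac{85}{36} \left(-37\right) = \frac{595}{6} \left(-37\right) = - \frac{22015}{6}$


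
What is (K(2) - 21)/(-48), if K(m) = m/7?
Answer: 145/336 ≈ 0.43155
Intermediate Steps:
K(m) = m/7 (K(m) = m*(⅐) = m/7)
(K(2) - 21)/(-48) = ((⅐)*2 - 21)/(-48) = (2/7 - 21)*(-1/48) = -145/7*(-1/48) = 145/336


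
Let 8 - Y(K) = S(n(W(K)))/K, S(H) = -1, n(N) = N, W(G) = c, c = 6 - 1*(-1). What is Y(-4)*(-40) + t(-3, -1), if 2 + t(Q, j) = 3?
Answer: -309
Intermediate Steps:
c = 7 (c = 6 + 1 = 7)
W(G) = 7
Y(K) = 8 + 1/K (Y(K) = 8 - (-1)/K = 8 + 1/K)
t(Q, j) = 1 (t(Q, j) = -2 + 3 = 1)
Y(-4)*(-40) + t(-3, -1) = (8 + 1/(-4))*(-40) + 1 = (8 - 1/4)*(-40) + 1 = (31/4)*(-40) + 1 = -310 + 1 = -309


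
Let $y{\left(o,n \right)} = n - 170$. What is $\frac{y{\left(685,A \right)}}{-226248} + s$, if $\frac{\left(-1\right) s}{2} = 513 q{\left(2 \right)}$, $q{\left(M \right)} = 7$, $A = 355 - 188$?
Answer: $- \frac{541637711}{75416} \approx -7182.0$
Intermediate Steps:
$A = 167$
$y{\left(o,n \right)} = -170 + n$ ($y{\left(o,n \right)} = n - 170 = -170 + n$)
$s = -7182$ ($s = - 2 \cdot 513 \cdot 7 = \left(-2\right) 3591 = -7182$)
$\frac{y{\left(685,A \right)}}{-226248} + s = \frac{-170 + 167}{-226248} - 7182 = \left(-3\right) \left(- \frac{1}{226248}\right) - 7182 = \frac{1}{75416} - 7182 = - \frac{541637711}{75416}$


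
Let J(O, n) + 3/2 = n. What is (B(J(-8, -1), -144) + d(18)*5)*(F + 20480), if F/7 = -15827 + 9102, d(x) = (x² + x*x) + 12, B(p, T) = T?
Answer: -83933820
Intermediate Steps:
J(O, n) = -3/2 + n
d(x) = 12 + 2*x² (d(x) = (x² + x²) + 12 = 2*x² + 12 = 12 + 2*x²)
F = -47075 (F = 7*(-15827 + 9102) = 7*(-6725) = -47075)
(B(J(-8, -1), -144) + d(18)*5)*(F + 20480) = (-144 + (12 + 2*18²)*5)*(-47075 + 20480) = (-144 + (12 + 2*324)*5)*(-26595) = (-144 + (12 + 648)*5)*(-26595) = (-144 + 660*5)*(-26595) = (-144 + 3300)*(-26595) = 3156*(-26595) = -83933820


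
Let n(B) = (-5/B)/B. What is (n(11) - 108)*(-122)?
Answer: 1594906/121 ≈ 13181.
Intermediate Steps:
n(B) = -5/B²
(n(11) - 108)*(-122) = (-5/11² - 108)*(-122) = (-5*1/121 - 108)*(-122) = (-5/121 - 108)*(-122) = -13073/121*(-122) = 1594906/121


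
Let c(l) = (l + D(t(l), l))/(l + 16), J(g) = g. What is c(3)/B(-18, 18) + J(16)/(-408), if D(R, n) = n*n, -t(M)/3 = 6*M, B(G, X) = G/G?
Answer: 574/969 ≈ 0.59236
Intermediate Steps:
B(G, X) = 1
t(M) = -18*M
D(R, n) = n²
c(l) = (l + l²)/(16 + l) (c(l) = (l + l²)/(l + 16) = (l + l²)/(16 + l))
c(3)/B(-18, 18) + J(16)/(-408) = (3*(1 + 3)/(16 + 3))/1 + 16/(-408) = (3*4/19)*1 + 16*(-1/408) = (3*(1/19)*4)*1 - 2/51 = (12/19)*1 - 2/51 = 12/19 - 2/51 = 574/969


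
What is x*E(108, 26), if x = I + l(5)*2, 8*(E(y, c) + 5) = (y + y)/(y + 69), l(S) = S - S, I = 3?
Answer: -858/59 ≈ -14.542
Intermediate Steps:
l(S) = 0
E(y, c) = -5 + y/(4*(69 + y)) (E(y, c) = -5 + ((y + y)/(y + 69))/8 = -5 + ((2*y)/(69 + y))/8 = -5 + (2*y/(69 + y))/8 = -5 + y/(4*(69 + y)))
x = 3 (x = 3 + 0*2 = 3 + 0 = 3)
x*E(108, 26) = 3*((-1380 - 19*108)/(4*(69 + 108))) = 3*((¼)*(-1380 - 2052)/177) = 3*((¼)*(1/177)*(-3432)) = 3*(-286/59) = -858/59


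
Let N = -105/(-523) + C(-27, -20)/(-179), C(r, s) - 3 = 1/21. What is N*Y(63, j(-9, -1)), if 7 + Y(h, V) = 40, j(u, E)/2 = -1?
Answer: 3973453/655319 ≈ 6.0634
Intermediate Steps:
j(u, E) = -2 (j(u, E) = 2*(-1) = -2)
Y(h, V) = 33 (Y(h, V) = -7 + 40 = 33)
C(r, s) = 64/21 (C(r, s) = 3 + 1/21 = 64/21)
N = 361223/1965957 (N = -105/(-523) + (64/21)/(-179) = -105*(-1/523) + (64/21)*(-1/179) = 105/523 - 64/3759 = 361223/1965957 ≈ 0.18374)
N*Y(63, j(-9, -1)) = (361223/1965957)*33 = 3973453/655319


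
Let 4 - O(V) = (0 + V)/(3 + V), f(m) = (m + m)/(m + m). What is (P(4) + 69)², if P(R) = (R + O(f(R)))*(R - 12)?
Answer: 49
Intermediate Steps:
f(m) = 1 (f(m) = (2*m)/((2*m)) = (2*m)*(1/(2*m)) = 1)
O(V) = 4 - V/(3 + V) (O(V) = 4 - (0 + V)/(3 + V) = 4 - V/(3 + V))
P(R) = (-12 + R)*(15/4 + R) (P(R) = (R + 3*(4 + 1)/(3 + 1))*(R - 12) = (R + 3*5/4)*(-12 + R) = (R + 3*(¼)*5)*(-12 + R) = (R + 15/4)*(-12 + R) = (15/4 + R)*(-12 + R) = (-12 + R)*(15/4 + R))
(P(4) + 69)² = ((-45 + 4² - 33/4*4) + 69)² = ((-45 + 16 - 33) + 69)² = (-62 + 69)² = 7² = 49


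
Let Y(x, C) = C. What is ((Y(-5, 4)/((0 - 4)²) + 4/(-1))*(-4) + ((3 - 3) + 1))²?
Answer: 256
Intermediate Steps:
((Y(-5, 4)/((0 - 4)²) + 4/(-1))*(-4) + ((3 - 3) + 1))² = ((4/((0 - 4)²) + 4/(-1))*(-4) + ((3 - 3) + 1))² = ((4/((-4)²) + 4*(-1))*(-4) + (0 + 1))² = ((4/16 - 4)*(-4) + 1)² = ((4*(1/16) - 4)*(-4) + 1)² = ((¼ - 4)*(-4) + 1)² = (-15/4*(-4) + 1)² = (15 + 1)² = 16² = 256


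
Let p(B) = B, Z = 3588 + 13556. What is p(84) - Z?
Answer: -17060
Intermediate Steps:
Z = 17144
p(84) - Z = 84 - 1*17144 = 84 - 17144 = -17060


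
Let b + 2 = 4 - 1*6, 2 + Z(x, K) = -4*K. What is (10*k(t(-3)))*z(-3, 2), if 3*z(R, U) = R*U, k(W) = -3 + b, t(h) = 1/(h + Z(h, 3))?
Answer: 140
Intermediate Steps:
Z(x, K) = -2 - 4*K
b = -4 (b = -2 + (4 - 1*6) = -2 + (4 - 6) = -2 - 2 = -4)
t(h) = 1/(-14 + h) (t(h) = 1/(h + (-2 - 4*3)) = 1/(h + (-2 - 12)) = 1/(h - 14) = 1/(-14 + h))
k(W) = -7 (k(W) = -3 - 4 = -7)
z(R, U) = R*U/3 (z(R, U) = (R*U)/3 = R*U/3)
(10*k(t(-3)))*z(-3, 2) = (10*(-7))*((⅓)*(-3)*2) = -70*(-2) = 140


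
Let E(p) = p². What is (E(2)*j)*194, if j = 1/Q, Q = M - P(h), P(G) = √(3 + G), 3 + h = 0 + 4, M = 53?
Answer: 776/51 ≈ 15.216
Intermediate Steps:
h = 1 (h = -3 + (0 + 4) = -3 + 4 = 1)
Q = 51 (Q = 53 - √(3 + 1) = 53 - √4 = 53 - 1*2 = 53 - 2 = 51)
j = 1/51 ≈ 0.019608
(E(2)*j)*194 = (2²*(1/51))*194 = (4*(1/51))*194 = (4/51)*194 = 776/51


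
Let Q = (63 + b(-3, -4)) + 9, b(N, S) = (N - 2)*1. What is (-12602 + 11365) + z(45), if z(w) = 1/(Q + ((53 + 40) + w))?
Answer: -253584/205 ≈ -1237.0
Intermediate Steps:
b(N, S) = -2 + N (b(N, S) = (-2 + N)*1 = -2 + N)
Q = 67 (Q = (63 + (-2 - 3)) + 9 = (63 - 5) + 9 = 58 + 9 = 67)
z(w) = 1/(160 + w) (z(w) = 1/(67 + ((53 + 40) + w)) = 1/(67 + (93 + w)) = 1/(160 + w))
(-12602 + 11365) + z(45) = (-12602 + 11365) + 1/(160 + 45) = -1237 + 1/205 = -253584/205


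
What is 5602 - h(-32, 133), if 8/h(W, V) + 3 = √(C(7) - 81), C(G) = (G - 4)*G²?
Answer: 106430/19 - 8*√66/57 ≈ 5600.4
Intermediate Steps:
C(G) = G²*(-4 + G) (C(G) = (-4 + G)*G² = G²*(-4 + G))
h(W, V) = 8/(-3 + √66) (h(W, V) = 8/(-3 + √(7²*(-4 + 7) - 81)) = 8/(-3 + √(49*3 - 81)) = 8/(-3 + √(147 - 81)) = 8/(-3 + √66))
5602 - h(-32, 133) = 5602 - (8/19 + 8*√66/57) = 5602 + (-8/19 - 8*√66/57) = 106430/19 - 8*√66/57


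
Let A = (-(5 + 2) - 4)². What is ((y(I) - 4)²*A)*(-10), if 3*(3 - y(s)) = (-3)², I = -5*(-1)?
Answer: -19360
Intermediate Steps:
I = 5
y(s) = 0 (y(s) = 3 - ⅓*(-3)² = 3 - ⅓*9 = 3 - 3 = 0)
A = 121 (A = (-1*7 - 4)² = (-7 - 4)² = (-11)² = 121)
((y(I) - 4)²*A)*(-10) = ((0 - 4)²*121)*(-10) = ((-4)²*121)*(-10) = (16*121)*(-10) = 1936*(-10) = -19360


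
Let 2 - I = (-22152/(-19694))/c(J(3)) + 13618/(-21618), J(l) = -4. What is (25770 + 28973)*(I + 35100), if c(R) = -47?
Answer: 9612931733066203061/5002502481 ≈ 1.9216e+9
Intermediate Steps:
I = 13275991927/5002502481 (I = 2 - (-22152/(-19694)/(-47) + 13618/(-21618)) = 2 - (-22152*(-1/19694)*(-1/47) + 13618*(-1/21618)) = 2 - ((11076/9847)*(-1/47) - 6809/10809) = 2 - (-11076/462809 - 6809/10809) = 2 - 1*(-3270986965/5002502481) = 2 + 3270986965/5002502481 = 13275991927/5002502481 ≈ 2.6539)
(25770 + 28973)*(I + 35100) = (25770 + 28973)*(13275991927/5002502481 + 35100) = 54743*(175601113075027/5002502481) = 9612931733066203061/5002502481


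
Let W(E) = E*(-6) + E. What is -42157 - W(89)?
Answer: -41712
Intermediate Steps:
W(E) = -5*E (W(E) = -6*E + E = -5*E)
-42157 - W(89) = -42157 - (-5)*89 = -42157 - 1*(-445) = -42157 + 445 = -41712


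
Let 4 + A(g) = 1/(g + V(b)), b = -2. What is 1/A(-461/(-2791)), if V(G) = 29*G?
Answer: -161417/648459 ≈ -0.24892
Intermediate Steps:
A(g) = -4 + 1/(-58 + g) (A(g) = -4 + 1/(g + 29*(-2)) = -4 + 1/(g - 58) = -4 + 1/(-58 + g))
1/A(-461/(-2791)) = 1/((233 - (-1844)/(-2791))/(-58 - 461/(-2791))) = 1/((233 - (-1844)*(-1)/2791)/(-58 - 461*(-1/2791))) = 1/((233 - 4*461/2791)/(-58 + 461/2791)) = 1/((233 - 1844/2791)/(-161417/2791)) = 1/(-2791/161417*648459/2791) = 1/(-648459/161417) = -161417/648459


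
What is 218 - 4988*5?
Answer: -24722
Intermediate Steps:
218 - 4988*5 = 218 - 172*145 = 218 - 24940 = -24722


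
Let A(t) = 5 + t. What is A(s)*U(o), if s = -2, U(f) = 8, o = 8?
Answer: 24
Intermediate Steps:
A(s)*U(o) = (5 - 2)*8 = 3*8 = 24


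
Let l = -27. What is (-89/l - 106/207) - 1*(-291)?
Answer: 182440/621 ≈ 293.78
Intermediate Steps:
(-89/l - 106/207) - 1*(-291) = (-89/(-27) - 106/207) - 1*(-291) = (-89*(-1/27) - 106*1/207) + 291 = (89/27 - 106/207) + 291 = 1729/621 + 291 = 182440/621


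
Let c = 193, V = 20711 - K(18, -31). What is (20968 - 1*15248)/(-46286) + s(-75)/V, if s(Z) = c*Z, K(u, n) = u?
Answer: -394176905/478898099 ≈ -0.82309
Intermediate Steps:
V = 20693 (V = 20711 - 1*18 = 20711 - 18 = 20693)
s(Z) = 193*Z
(20968 - 1*15248)/(-46286) + s(-75)/V = (20968 - 1*15248)/(-46286) + (193*(-75))/20693 = (20968 - 15248)*(-1/46286) - 14475*1/20693 = 5720*(-1/46286) - 14475/20693 = -2860/23143 - 14475/20693 = -394176905/478898099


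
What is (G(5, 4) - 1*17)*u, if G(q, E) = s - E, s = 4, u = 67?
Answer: -1139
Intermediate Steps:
G(q, E) = 4 - E
(G(5, 4) - 1*17)*u = ((4 - 1*4) - 1*17)*67 = ((4 - 4) - 17)*67 = (0 - 17)*67 = -17*67 = -1139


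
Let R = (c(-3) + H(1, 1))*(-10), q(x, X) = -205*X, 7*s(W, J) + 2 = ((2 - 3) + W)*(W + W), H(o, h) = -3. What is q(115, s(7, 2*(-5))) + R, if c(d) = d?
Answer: -16390/7 ≈ -2341.4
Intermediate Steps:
s(W, J) = -2/7 + 2*W*(-1 + W)/7 (s(W, J) = -2/7 + (((2 - 3) + W)*(W + W))/7 = -2/7 + ((-1 + W)*(2*W))/7 = -2/7 + (2*W*(-1 + W))/7 = -2/7 + 2*W*(-1 + W)/7)
R = 60 (R = (-3 - 3)*(-10) = -6*(-10) = 60)
q(115, s(7, 2*(-5))) + R = -205*(-2/7 - 2/7*7 + (2/7)*7²) + 60 = -205*(-2/7 - 2 + (2/7)*49) + 60 = -205*(-2/7 - 2 + 14) + 60 = -205*82/7 + 60 = -16810/7 + 60 = -16390/7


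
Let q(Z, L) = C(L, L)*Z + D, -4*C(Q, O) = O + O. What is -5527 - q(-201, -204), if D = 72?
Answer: 14903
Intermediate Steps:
C(Q, O) = -O/2 (C(Q, O) = -(O + O)/4 = -O/2)
q(Z, L) = 72 - L*Z/2 (q(Z, L) = (-L/2)*Z + 72 = -L*Z/2 + 72 = 72 - L*Z/2)
-5527 - q(-201, -204) = -5527 - (72 - ½*(-204)*(-201)) = -5527 - (72 - 20502) = -5527 - 1*(-20430) = -5527 + 20430 = 14903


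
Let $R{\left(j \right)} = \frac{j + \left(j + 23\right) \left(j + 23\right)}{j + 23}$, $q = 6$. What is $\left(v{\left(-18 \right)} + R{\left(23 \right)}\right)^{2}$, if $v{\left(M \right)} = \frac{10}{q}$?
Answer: $\frac{83521}{36} \approx 2320.0$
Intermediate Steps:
$R{\left(j \right)} = \frac{j + \left(23 + j\right)^{2}}{23 + j}$ ($R{\left(j \right)} = \frac{j + \left(23 + j\right) \left(23 + j\right)}{23 + j} = \frac{j + \left(23 + j\right)^{2}}{23 + j}$)
$v{\left(M \right)} = \frac{5}{3}$ ($v{\left(M \right)} = \frac{10}{6} = 10 \cdot \frac{1}{6} = \frac{5}{3}$)
$\left(v{\left(-18 \right)} + R{\left(23 \right)}\right)^{2} = \left(\frac{5}{3} + \left(23 + 23 + \frac{23}{23 + 23}\right)\right)^{2} = \left(\frac{5}{3} + \left(23 + 23 + \frac{23}{46}\right)\right)^{2} = \left(\frac{5}{3} + \left(23 + 23 + 23 \cdot \frac{1}{46}\right)\right)^{2} = \left(\frac{5}{3} + \left(23 + 23 + \frac{1}{2}\right)\right)^{2} = \left(\frac{5}{3} + \frac{93}{2}\right)^{2} = \left(\frac{289}{6}\right)^{2} = \frac{83521}{36}$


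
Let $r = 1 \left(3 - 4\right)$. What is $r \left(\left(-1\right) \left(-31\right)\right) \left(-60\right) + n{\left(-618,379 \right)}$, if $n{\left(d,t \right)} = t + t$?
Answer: $2618$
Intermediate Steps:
$r = -1$ ($r = 1 \left(-1\right) = -1$)
$n{\left(d,t \right)} = 2 t$
$r \left(\left(-1\right) \left(-31\right)\right) \left(-60\right) + n{\left(-618,379 \right)} = - \left(-1\right) \left(-31\right) \left(-60\right) + 2 \cdot 379 = \left(-1\right) 31 \left(-60\right) + 758 = \left(-31\right) \left(-60\right) + 758 = 1860 + 758 = 2618$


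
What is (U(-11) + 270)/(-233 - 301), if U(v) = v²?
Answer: -391/534 ≈ -0.73221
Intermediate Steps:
(U(-11) + 270)/(-233 - 301) = ((-11)² + 270)/(-233 - 301) = (121 + 270)/(-534) = 391*(-1/534) = -391/534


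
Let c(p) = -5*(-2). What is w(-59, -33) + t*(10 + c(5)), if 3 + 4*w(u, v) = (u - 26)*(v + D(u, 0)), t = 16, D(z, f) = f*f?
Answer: 2041/2 ≈ 1020.5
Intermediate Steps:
D(z, f) = f²
w(u, v) = -¾ + v*(-26 + u)/4 (w(u, v) = -¾ + ((u - 26)*(v + 0²))/4 = -¾ + ((-26 + u)*(v + 0))/4 = -¾ + ((-26 + u)*v)/4 = -¾ + (v*(-26 + u))/4 = -¾ + v*(-26 + u)/4)
c(p) = 10
w(-59, -33) + t*(10 + c(5)) = (-¾ - 13/2*(-33) + (¼)*(-59)*(-33)) + 16*(10 + 10) = (-¾ + 429/2 + 1947/4) + 16*20 = 1401/2 + 320 = 2041/2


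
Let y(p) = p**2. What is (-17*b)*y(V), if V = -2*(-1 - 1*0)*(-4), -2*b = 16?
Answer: 8704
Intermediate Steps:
b = -8 (b = -1/2*16 = -8)
V = -8 (V = -2*(-1 + 0)*(-4) = -2*(-1)*(-4) = 2*(-4) = -8)
(-17*b)*y(V) = -17*(-8)*(-8)**2 = 136*64 = 8704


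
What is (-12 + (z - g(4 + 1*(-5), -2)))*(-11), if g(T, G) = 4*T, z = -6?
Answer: 154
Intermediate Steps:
(-12 + (z - g(4 + 1*(-5), -2)))*(-11) = (-12 + (-6 - 4*(4 + 1*(-5))))*(-11) = (-12 + (-6 - 4*(4 - 5)))*(-11) = (-12 + (-6 - 4*(-1)))*(-11) = (-12 + (-6 - 1*(-4)))*(-11) = (-12 + (-6 + 4))*(-11) = (-12 - 2)*(-11) = -14*(-11) = 154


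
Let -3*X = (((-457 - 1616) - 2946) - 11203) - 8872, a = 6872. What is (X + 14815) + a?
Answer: 90155/3 ≈ 30052.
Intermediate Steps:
X = 25094/3 (X = -((((-457 - 1616) - 2946) - 11203) - 8872)/3 = -(((-2073 - 2946) - 11203) - 8872)/3 = -((-5019 - 11203) - 8872)/3 = -(-16222 - 8872)/3 = -⅓*(-25094) = 25094/3 ≈ 8364.7)
(X + 14815) + a = (25094/3 + 14815) + 6872 = 69539/3 + 6872 = 90155/3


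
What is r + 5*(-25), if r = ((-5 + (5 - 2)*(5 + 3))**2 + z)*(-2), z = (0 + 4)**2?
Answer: -879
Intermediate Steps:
z = 16 (z = 4**2 = 16)
r = -754 (r = ((-5 + (5 - 2)*(5 + 3))**2 + 16)*(-2) = ((-5 + 3*8)**2 + 16)*(-2) = ((-5 + 24)**2 + 16)*(-2) = (19**2 + 16)*(-2) = (361 + 16)*(-2) = 377*(-2) = -754)
r + 5*(-25) = -754 + 5*(-25) = -754 - 125 = -879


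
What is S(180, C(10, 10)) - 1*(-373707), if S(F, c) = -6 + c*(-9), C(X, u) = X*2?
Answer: 373521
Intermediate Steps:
C(X, u) = 2*X
S(F, c) = -6 - 9*c
S(180, C(10, 10)) - 1*(-373707) = (-6 - 18*10) - 1*(-373707) = (-6 - 9*20) + 373707 = (-6 - 180) + 373707 = -186 + 373707 = 373521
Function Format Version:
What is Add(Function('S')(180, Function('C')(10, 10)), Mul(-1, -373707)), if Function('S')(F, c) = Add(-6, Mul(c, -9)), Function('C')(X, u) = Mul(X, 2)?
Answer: 373521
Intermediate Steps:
Function('C')(X, u) = Mul(2, X)
Function('S')(F, c) = Add(-6, Mul(-9, c))
Add(Function('S')(180, Function('C')(10, 10)), Mul(-1, -373707)) = Add(Add(-6, Mul(-9, Mul(2, 10))), Mul(-1, -373707)) = Add(Add(-6, Mul(-9, 20)), 373707) = Add(Add(-6, -180), 373707) = Add(-186, 373707) = 373521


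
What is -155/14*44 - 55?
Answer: -3795/7 ≈ -542.14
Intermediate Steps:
-155/14*44 - 55 = -3410/7 - 55 = -3795/7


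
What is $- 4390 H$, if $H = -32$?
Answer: $140480$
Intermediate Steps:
$- 4390 H = \left(-4390\right) \left(-32\right) = 140480$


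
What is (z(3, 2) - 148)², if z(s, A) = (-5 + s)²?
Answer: 20736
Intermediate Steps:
(z(3, 2) - 148)² = ((-5 + 3)² - 148)² = ((-2)² - 148)² = (4 - 148)² = (-144)² = 20736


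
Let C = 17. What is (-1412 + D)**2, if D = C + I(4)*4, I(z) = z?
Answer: 1901641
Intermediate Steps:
D = 33 (D = 17 + 4*4 = 17 + 16 = 33)
(-1412 + D)**2 = (-1412 + 33)**2 = (-1379)**2 = 1901641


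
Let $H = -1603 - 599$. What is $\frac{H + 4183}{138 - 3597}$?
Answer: $- \frac{1981}{3459} \approx -0.57271$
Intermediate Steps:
$H = -2202$ ($H = -1603 - 599 = -2202$)
$\frac{H + 4183}{138 - 3597} = \frac{-2202 + 4183}{138 - 3597} = \frac{1981}{-3459} = 1981 \left(- \frac{1}{3459}\right) = - \frac{1981}{3459}$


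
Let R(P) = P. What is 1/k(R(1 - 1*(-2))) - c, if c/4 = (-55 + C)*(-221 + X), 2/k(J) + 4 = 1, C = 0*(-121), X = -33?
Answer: -111763/2 ≈ -55882.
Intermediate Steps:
C = 0
k(J) = -⅔ (k(J) = 2/(-4 + 1) = 2/(-3) = 2*(-⅓) = -⅔)
c = 55880 (c = 4*((-55 + 0)*(-221 - 33)) = 4*(-55*(-254)) = 4*13970 = 55880)
1/k(R(1 - 1*(-2))) - c = 1/(-⅔) - 1*55880 = -3/2 - 55880 = -111763/2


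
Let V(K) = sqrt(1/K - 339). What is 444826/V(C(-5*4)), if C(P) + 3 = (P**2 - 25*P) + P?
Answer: -222413*I*sqrt(260733854)/148651 ≈ -24160.0*I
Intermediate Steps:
C(P) = -3 + P**2 - 24*P (C(P) = -3 + ((P**2 - 25*P) + P) = -3 + (P**2 - 24*P) = -3 + P**2 - 24*P)
V(K) = sqrt(-339 + 1/K)
444826/V(C(-5*4)) = 444826/(sqrt(-339 + 1/(-3 + (-5*4)**2 - (-120)*4))) = 444826/(sqrt(-339 + 1/(-3 + (-20)**2 - 24*(-20)))) = 444826/(sqrt(-339 + 1/(-3 + 400 + 480))) = 444826/(sqrt(-339 + 1/877)) = 444826/(sqrt(-297302/877)) = 444826/((I*sqrt(260733854)/877)) = 444826*(-I*sqrt(260733854)/297302) = -222413*I*sqrt(260733854)/148651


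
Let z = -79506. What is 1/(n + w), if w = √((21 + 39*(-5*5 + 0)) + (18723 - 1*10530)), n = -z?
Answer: 26502/2107065599 - √7239/6321196797 ≈ 1.2564e-5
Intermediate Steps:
n = 79506 (n = -1*(-79506) = 79506)
w = √7239 (w = √((21 + 39*(-25 + 0)) + (18723 - 10530)) = √((21 + 39*(-25)) + 8193) = √((21 - 975) + 8193) = √(-954 + 8193) = √7239 ≈ 85.082)
1/(n + w) = 1/(79506 + √7239)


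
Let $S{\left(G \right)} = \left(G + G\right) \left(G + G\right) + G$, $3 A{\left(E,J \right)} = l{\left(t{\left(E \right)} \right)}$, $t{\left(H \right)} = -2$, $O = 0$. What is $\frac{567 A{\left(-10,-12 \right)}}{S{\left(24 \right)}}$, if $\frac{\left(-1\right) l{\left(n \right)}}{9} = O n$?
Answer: $0$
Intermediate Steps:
$l{\left(n \right)} = 0$ ($l{\left(n \right)} = - 9 \cdot 0 n = \left(-9\right) 0 = 0$)
$A{\left(E,J \right)} = 0$ ($A{\left(E,J \right)} = \frac{1}{3} \cdot 0 = 0$)
$S{\left(G \right)} = G + 4 G^{2}$ ($S{\left(G \right)} = 2 G 2 G + G = 4 G^{2} + G = G + 4 G^{2}$)
$\frac{567 A{\left(-10,-12 \right)}}{S{\left(24 \right)}} = \frac{567 \cdot 0}{24 \left(1 + 4 \cdot 24\right)} = \frac{0}{24 \left(1 + 96\right)} = \frac{0}{24 \cdot 97} = \frac{0}{2328} = 0 \cdot \frac{1}{2328} = 0$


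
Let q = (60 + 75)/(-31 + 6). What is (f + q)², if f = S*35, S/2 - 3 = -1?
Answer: 452929/25 ≈ 18117.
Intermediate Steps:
S = 4 (S = 6 + 2*(-1) = 6 - 2 = 4)
f = 140 (f = 4*35 = 140)
q = -27/5 (q = 135/(-25) = 135*(-1/25) = -27/5 ≈ -5.4000)
(f + q)² = (140 - 27/5)² = (673/5)² = 452929/25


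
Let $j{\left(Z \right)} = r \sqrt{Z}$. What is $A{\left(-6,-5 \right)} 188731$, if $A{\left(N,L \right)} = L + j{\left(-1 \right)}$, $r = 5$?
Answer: $-943655 + 943655 i \approx -9.4366 \cdot 10^{5} + 9.4366 \cdot 10^{5} i$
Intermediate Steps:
$j{\left(Z \right)} = 5 \sqrt{Z}$
$A{\left(N,L \right)} = L + 5 i$ ($A{\left(N,L \right)} = L + 5 \sqrt{-1} = L + 5 i$)
$A{\left(-6,-5 \right)} 188731 = \left(-5 + 5 i\right) 188731 = -943655 + 943655 i$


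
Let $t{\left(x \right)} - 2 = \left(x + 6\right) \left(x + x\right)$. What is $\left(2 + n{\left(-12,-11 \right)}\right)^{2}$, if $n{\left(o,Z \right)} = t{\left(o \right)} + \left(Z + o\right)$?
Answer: $15625$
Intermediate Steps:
$t{\left(x \right)} = 2 + 2 x \left(6 + x\right)$ ($t{\left(x \right)} = 2 + \left(x + 6\right) \left(x + x\right) = 2 + \left(6 + x\right) 2 x = 2 + 2 x \left(6 + x\right)$)
$n{\left(o,Z \right)} = 2 + Z + 2 o^{2} + 13 o$ ($n{\left(o,Z \right)} = \left(2 + 2 o^{2} + 12 o\right) + \left(Z + o\right) = 2 + Z + 2 o^{2} + 13 o$)
$\left(2 + n{\left(-12,-11 \right)}\right)^{2} = \left(2 + \left(2 - 11 + 2 \left(-12\right)^{2} + 13 \left(-12\right)\right)\right)^{2} = \left(2 + \left(2 - 11 + 2 \cdot 144 - 156\right)\right)^{2} = \left(2 + \left(2 - 11 + 288 - 156\right)\right)^{2} = \left(2 + 123\right)^{2} = 125^{2} = 15625$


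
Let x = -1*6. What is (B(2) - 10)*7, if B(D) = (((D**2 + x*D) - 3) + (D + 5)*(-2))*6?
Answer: -1120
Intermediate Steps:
x = -6
B(D) = -78 - 48*D + 6*D**2 (B(D) = (((D**2 - 6*D) - 3) + (D + 5)*(-2))*6 = ((-3 + D**2 - 6*D) + (5 + D)*(-2))*6 = ((-3 + D**2 - 6*D) + (-10 - 2*D))*6 = (-13 + D**2 - 8*D)*6 = -78 - 48*D + 6*D**2)
(B(2) - 10)*7 = ((-78 - 48*2 + 6*2**2) - 10)*7 = ((-78 - 96 + 6*4) - 10)*7 = ((-78 - 96 + 24) - 10)*7 = (-150 - 10)*7 = -160*7 = -1120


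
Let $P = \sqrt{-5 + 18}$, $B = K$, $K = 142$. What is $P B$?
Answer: $142 \sqrt{13} \approx 511.99$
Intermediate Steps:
$B = 142$
$P = \sqrt{13} \approx 3.6056$
$P B = \sqrt{13} \cdot 142 = 142 \sqrt{13}$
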